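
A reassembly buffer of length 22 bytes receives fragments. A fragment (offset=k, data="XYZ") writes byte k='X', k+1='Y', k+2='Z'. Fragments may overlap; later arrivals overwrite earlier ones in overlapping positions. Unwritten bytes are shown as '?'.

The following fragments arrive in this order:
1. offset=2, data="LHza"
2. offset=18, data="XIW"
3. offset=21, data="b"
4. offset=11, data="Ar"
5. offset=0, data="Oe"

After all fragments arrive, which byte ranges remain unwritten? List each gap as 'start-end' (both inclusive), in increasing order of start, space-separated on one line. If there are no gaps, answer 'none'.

Answer: 6-10 13-17

Derivation:
Fragment 1: offset=2 len=4
Fragment 2: offset=18 len=3
Fragment 3: offset=21 len=1
Fragment 4: offset=11 len=2
Fragment 5: offset=0 len=2
Gaps: 6-10 13-17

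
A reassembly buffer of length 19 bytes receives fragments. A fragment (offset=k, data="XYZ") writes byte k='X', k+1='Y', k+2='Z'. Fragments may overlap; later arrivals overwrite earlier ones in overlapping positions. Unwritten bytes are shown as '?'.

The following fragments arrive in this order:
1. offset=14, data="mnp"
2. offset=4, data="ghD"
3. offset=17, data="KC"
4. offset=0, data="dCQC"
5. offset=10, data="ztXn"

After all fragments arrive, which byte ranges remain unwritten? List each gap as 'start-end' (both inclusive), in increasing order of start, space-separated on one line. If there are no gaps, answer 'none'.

Answer: 7-9

Derivation:
Fragment 1: offset=14 len=3
Fragment 2: offset=4 len=3
Fragment 3: offset=17 len=2
Fragment 4: offset=0 len=4
Fragment 5: offset=10 len=4
Gaps: 7-9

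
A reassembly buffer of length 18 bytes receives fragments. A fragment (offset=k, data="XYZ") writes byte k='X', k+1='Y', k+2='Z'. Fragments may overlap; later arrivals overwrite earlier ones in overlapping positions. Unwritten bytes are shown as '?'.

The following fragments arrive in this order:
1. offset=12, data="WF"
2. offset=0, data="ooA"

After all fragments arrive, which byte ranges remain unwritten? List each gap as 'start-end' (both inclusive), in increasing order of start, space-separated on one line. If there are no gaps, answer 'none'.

Fragment 1: offset=12 len=2
Fragment 2: offset=0 len=3
Gaps: 3-11 14-17

Answer: 3-11 14-17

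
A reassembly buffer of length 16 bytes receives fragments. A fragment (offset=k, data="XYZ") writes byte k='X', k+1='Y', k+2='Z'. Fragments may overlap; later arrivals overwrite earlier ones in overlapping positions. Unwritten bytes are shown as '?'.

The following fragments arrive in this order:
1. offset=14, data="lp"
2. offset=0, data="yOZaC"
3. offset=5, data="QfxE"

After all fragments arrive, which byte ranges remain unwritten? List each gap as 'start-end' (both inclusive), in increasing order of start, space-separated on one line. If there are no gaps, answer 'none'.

Answer: 9-13

Derivation:
Fragment 1: offset=14 len=2
Fragment 2: offset=0 len=5
Fragment 3: offset=5 len=4
Gaps: 9-13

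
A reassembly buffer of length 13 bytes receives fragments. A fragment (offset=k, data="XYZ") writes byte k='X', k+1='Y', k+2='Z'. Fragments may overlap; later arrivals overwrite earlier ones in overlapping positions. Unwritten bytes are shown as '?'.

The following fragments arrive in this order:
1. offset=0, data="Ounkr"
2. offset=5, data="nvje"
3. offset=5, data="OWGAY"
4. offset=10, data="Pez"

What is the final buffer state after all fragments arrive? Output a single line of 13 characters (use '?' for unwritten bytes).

Answer: OunkrOWGAYPez

Derivation:
Fragment 1: offset=0 data="Ounkr" -> buffer=Ounkr????????
Fragment 2: offset=5 data="nvje" -> buffer=Ounkrnvje????
Fragment 3: offset=5 data="OWGAY" -> buffer=OunkrOWGAY???
Fragment 4: offset=10 data="Pez" -> buffer=OunkrOWGAYPez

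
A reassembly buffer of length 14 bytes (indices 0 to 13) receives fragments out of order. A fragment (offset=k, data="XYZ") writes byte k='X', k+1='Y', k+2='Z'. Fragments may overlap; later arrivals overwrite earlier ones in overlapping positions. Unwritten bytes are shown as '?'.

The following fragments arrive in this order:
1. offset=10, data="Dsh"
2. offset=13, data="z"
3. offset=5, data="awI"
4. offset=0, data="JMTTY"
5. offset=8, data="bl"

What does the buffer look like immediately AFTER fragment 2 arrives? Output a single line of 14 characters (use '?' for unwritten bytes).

Fragment 1: offset=10 data="Dsh" -> buffer=??????????Dsh?
Fragment 2: offset=13 data="z" -> buffer=??????????Dshz

Answer: ??????????Dshz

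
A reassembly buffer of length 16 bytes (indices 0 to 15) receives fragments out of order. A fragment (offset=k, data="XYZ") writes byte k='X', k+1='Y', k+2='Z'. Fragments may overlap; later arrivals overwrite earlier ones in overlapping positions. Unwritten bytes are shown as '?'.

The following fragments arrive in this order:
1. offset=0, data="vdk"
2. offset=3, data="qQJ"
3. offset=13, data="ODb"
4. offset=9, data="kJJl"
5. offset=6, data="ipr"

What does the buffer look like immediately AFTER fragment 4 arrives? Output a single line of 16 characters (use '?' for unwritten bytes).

Answer: vdkqQJ???kJJlODb

Derivation:
Fragment 1: offset=0 data="vdk" -> buffer=vdk?????????????
Fragment 2: offset=3 data="qQJ" -> buffer=vdkqQJ??????????
Fragment 3: offset=13 data="ODb" -> buffer=vdkqQJ???????ODb
Fragment 4: offset=9 data="kJJl" -> buffer=vdkqQJ???kJJlODb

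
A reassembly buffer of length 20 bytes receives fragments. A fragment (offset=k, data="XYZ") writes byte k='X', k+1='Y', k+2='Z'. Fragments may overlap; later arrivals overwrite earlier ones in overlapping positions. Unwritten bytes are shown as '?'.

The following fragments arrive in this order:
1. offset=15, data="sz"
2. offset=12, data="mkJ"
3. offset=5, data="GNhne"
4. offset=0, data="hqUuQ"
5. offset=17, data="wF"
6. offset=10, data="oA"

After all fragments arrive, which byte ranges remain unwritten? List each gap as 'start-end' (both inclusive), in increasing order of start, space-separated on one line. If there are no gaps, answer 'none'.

Answer: 19-19

Derivation:
Fragment 1: offset=15 len=2
Fragment 2: offset=12 len=3
Fragment 3: offset=5 len=5
Fragment 4: offset=0 len=5
Fragment 5: offset=17 len=2
Fragment 6: offset=10 len=2
Gaps: 19-19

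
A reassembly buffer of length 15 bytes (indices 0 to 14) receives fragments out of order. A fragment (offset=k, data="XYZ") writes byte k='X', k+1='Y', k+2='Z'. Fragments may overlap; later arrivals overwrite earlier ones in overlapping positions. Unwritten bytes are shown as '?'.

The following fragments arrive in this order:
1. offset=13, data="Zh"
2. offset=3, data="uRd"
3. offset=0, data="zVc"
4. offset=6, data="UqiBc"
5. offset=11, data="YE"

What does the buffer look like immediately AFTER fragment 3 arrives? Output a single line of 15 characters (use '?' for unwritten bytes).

Answer: zVcuRd???????Zh

Derivation:
Fragment 1: offset=13 data="Zh" -> buffer=?????????????Zh
Fragment 2: offset=3 data="uRd" -> buffer=???uRd???????Zh
Fragment 3: offset=0 data="zVc" -> buffer=zVcuRd???????Zh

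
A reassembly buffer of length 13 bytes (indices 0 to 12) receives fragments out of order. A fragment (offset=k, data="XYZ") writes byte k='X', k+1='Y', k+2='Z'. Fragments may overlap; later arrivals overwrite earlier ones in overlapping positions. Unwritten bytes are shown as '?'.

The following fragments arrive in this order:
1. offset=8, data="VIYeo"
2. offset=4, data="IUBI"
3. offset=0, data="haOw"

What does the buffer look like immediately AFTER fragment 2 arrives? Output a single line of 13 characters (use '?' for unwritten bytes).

Answer: ????IUBIVIYeo

Derivation:
Fragment 1: offset=8 data="VIYeo" -> buffer=????????VIYeo
Fragment 2: offset=4 data="IUBI" -> buffer=????IUBIVIYeo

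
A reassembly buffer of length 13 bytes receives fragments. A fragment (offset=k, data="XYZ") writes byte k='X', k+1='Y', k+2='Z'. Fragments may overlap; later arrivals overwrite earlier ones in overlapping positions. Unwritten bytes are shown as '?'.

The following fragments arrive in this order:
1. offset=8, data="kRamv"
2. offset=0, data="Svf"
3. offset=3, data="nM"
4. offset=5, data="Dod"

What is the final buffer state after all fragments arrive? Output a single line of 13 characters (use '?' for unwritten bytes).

Fragment 1: offset=8 data="kRamv" -> buffer=????????kRamv
Fragment 2: offset=0 data="Svf" -> buffer=Svf?????kRamv
Fragment 3: offset=3 data="nM" -> buffer=SvfnM???kRamv
Fragment 4: offset=5 data="Dod" -> buffer=SvfnMDodkRamv

Answer: SvfnMDodkRamv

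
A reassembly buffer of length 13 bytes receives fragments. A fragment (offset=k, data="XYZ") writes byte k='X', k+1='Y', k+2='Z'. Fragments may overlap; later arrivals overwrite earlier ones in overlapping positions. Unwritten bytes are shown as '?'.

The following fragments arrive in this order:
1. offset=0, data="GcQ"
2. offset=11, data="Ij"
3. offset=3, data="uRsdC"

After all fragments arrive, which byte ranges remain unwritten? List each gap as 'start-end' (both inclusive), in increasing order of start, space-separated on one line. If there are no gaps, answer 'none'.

Answer: 8-10

Derivation:
Fragment 1: offset=0 len=3
Fragment 2: offset=11 len=2
Fragment 3: offset=3 len=5
Gaps: 8-10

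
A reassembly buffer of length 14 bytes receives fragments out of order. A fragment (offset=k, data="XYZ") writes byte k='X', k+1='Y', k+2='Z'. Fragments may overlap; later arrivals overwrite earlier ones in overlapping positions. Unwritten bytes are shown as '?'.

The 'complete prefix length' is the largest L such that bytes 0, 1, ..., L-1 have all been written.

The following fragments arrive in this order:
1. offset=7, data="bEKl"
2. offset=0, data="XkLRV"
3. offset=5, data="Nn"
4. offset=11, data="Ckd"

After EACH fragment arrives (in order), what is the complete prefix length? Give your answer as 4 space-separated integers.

Fragment 1: offset=7 data="bEKl" -> buffer=???????bEKl??? -> prefix_len=0
Fragment 2: offset=0 data="XkLRV" -> buffer=XkLRV??bEKl??? -> prefix_len=5
Fragment 3: offset=5 data="Nn" -> buffer=XkLRVNnbEKl??? -> prefix_len=11
Fragment 4: offset=11 data="Ckd" -> buffer=XkLRVNnbEKlCkd -> prefix_len=14

Answer: 0 5 11 14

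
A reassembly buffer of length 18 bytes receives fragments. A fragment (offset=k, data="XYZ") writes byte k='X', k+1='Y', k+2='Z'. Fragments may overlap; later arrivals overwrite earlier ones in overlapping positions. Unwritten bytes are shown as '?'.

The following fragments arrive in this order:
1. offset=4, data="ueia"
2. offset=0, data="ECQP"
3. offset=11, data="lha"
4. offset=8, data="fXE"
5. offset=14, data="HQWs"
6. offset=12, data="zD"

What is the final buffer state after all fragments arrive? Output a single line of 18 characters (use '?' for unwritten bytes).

Answer: ECQPueiafXElzDHQWs

Derivation:
Fragment 1: offset=4 data="ueia" -> buffer=????ueia??????????
Fragment 2: offset=0 data="ECQP" -> buffer=ECQPueia??????????
Fragment 3: offset=11 data="lha" -> buffer=ECQPueia???lha????
Fragment 4: offset=8 data="fXE" -> buffer=ECQPueiafXElha????
Fragment 5: offset=14 data="HQWs" -> buffer=ECQPueiafXElhaHQWs
Fragment 6: offset=12 data="zD" -> buffer=ECQPueiafXElzDHQWs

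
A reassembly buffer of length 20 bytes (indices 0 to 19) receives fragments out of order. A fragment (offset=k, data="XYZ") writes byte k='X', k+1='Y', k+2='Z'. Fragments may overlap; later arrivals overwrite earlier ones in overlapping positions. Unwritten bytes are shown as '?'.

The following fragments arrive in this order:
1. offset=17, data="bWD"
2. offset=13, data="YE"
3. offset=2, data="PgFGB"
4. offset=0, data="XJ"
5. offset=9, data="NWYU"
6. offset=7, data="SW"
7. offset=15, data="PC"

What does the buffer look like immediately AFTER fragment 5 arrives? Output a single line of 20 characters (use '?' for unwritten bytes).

Answer: XJPgFGB??NWYUYE??bWD

Derivation:
Fragment 1: offset=17 data="bWD" -> buffer=?????????????????bWD
Fragment 2: offset=13 data="YE" -> buffer=?????????????YE??bWD
Fragment 3: offset=2 data="PgFGB" -> buffer=??PgFGB??????YE??bWD
Fragment 4: offset=0 data="XJ" -> buffer=XJPgFGB??????YE??bWD
Fragment 5: offset=9 data="NWYU" -> buffer=XJPgFGB??NWYUYE??bWD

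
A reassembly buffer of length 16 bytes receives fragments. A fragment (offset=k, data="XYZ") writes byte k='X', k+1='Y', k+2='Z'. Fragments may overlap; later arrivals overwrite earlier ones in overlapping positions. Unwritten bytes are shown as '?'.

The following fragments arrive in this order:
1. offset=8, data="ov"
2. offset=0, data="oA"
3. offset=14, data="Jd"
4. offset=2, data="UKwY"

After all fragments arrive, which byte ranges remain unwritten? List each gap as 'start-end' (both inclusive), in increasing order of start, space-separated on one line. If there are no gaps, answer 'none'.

Fragment 1: offset=8 len=2
Fragment 2: offset=0 len=2
Fragment 3: offset=14 len=2
Fragment 4: offset=2 len=4
Gaps: 6-7 10-13

Answer: 6-7 10-13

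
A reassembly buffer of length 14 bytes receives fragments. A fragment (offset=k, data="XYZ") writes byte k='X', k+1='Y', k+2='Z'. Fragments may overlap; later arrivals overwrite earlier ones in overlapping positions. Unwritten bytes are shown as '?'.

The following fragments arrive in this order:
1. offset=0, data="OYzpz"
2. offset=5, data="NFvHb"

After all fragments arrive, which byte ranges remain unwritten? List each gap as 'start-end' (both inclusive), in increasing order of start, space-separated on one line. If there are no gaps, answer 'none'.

Answer: 10-13

Derivation:
Fragment 1: offset=0 len=5
Fragment 2: offset=5 len=5
Gaps: 10-13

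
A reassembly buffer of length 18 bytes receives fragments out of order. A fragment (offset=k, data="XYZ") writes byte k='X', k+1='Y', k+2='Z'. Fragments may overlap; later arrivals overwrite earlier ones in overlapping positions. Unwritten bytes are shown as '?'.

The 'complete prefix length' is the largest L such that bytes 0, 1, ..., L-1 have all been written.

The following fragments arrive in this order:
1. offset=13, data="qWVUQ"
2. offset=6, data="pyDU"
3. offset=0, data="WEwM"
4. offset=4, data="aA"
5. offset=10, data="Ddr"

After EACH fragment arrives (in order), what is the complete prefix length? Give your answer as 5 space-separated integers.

Answer: 0 0 4 10 18

Derivation:
Fragment 1: offset=13 data="qWVUQ" -> buffer=?????????????qWVUQ -> prefix_len=0
Fragment 2: offset=6 data="pyDU" -> buffer=??????pyDU???qWVUQ -> prefix_len=0
Fragment 3: offset=0 data="WEwM" -> buffer=WEwM??pyDU???qWVUQ -> prefix_len=4
Fragment 4: offset=4 data="aA" -> buffer=WEwMaApyDU???qWVUQ -> prefix_len=10
Fragment 5: offset=10 data="Ddr" -> buffer=WEwMaApyDUDdrqWVUQ -> prefix_len=18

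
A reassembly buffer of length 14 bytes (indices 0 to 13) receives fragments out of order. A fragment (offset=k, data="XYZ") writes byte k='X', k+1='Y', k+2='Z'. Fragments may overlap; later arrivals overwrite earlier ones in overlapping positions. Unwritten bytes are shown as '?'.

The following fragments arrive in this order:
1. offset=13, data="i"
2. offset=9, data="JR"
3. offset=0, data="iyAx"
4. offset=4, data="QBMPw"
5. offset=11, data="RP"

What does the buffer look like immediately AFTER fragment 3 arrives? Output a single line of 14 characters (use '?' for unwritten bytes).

Fragment 1: offset=13 data="i" -> buffer=?????????????i
Fragment 2: offset=9 data="JR" -> buffer=?????????JR??i
Fragment 3: offset=0 data="iyAx" -> buffer=iyAx?????JR??i

Answer: iyAx?????JR??i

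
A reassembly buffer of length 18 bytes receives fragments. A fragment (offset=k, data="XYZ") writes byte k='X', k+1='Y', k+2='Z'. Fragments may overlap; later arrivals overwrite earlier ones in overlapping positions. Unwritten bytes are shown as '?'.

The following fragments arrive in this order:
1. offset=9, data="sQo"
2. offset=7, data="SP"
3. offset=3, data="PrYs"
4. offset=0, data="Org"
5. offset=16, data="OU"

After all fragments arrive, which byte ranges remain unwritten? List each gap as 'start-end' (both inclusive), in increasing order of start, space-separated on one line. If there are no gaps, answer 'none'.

Fragment 1: offset=9 len=3
Fragment 2: offset=7 len=2
Fragment 3: offset=3 len=4
Fragment 4: offset=0 len=3
Fragment 5: offset=16 len=2
Gaps: 12-15

Answer: 12-15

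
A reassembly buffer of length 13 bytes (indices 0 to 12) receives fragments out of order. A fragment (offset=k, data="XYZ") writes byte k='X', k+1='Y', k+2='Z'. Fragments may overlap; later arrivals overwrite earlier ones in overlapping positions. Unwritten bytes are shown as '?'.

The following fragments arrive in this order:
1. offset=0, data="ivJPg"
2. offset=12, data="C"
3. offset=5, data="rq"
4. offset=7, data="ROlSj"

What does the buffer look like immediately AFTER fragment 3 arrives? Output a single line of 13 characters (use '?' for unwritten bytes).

Answer: ivJPgrq?????C

Derivation:
Fragment 1: offset=0 data="ivJPg" -> buffer=ivJPg????????
Fragment 2: offset=12 data="C" -> buffer=ivJPg???????C
Fragment 3: offset=5 data="rq" -> buffer=ivJPgrq?????C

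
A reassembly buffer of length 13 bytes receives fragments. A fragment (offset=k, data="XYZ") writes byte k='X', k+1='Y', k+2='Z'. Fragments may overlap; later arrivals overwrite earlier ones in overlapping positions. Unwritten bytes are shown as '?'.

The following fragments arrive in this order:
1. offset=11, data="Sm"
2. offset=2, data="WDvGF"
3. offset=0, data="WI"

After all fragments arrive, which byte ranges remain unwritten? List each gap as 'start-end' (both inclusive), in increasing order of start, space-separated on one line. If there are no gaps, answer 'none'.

Answer: 7-10

Derivation:
Fragment 1: offset=11 len=2
Fragment 2: offset=2 len=5
Fragment 3: offset=0 len=2
Gaps: 7-10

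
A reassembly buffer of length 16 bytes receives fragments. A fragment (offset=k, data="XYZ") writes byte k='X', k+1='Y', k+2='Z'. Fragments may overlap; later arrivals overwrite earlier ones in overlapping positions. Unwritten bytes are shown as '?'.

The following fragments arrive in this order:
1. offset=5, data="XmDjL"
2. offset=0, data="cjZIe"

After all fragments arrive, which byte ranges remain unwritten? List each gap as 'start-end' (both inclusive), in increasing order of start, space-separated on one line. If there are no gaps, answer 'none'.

Answer: 10-15

Derivation:
Fragment 1: offset=5 len=5
Fragment 2: offset=0 len=5
Gaps: 10-15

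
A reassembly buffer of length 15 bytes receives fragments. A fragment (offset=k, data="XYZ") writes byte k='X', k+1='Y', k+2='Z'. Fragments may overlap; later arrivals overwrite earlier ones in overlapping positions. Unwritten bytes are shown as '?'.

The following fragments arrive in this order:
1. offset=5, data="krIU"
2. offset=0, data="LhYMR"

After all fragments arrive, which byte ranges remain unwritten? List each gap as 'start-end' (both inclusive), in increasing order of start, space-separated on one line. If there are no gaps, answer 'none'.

Fragment 1: offset=5 len=4
Fragment 2: offset=0 len=5
Gaps: 9-14

Answer: 9-14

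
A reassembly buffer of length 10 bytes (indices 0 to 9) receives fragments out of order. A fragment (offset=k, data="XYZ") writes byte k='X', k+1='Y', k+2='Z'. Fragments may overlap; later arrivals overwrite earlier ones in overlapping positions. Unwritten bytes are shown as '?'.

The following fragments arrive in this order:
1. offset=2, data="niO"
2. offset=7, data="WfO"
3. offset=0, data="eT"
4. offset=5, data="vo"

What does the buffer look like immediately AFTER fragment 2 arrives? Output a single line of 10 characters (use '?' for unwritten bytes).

Answer: ??niO??WfO

Derivation:
Fragment 1: offset=2 data="niO" -> buffer=??niO?????
Fragment 2: offset=7 data="WfO" -> buffer=??niO??WfO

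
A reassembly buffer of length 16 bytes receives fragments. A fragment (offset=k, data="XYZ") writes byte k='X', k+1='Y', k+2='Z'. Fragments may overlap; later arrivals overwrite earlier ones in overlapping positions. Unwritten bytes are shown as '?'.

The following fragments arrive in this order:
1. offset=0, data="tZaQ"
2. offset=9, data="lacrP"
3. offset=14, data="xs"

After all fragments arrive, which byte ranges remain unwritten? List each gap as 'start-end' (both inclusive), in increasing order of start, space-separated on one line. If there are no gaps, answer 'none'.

Answer: 4-8

Derivation:
Fragment 1: offset=0 len=4
Fragment 2: offset=9 len=5
Fragment 3: offset=14 len=2
Gaps: 4-8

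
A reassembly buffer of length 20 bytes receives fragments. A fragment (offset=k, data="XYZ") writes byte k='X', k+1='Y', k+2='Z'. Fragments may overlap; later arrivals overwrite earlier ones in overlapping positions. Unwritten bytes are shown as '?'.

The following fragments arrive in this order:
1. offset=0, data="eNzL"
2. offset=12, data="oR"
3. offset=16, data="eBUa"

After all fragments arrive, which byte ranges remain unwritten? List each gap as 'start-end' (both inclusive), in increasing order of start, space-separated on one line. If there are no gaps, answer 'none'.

Fragment 1: offset=0 len=4
Fragment 2: offset=12 len=2
Fragment 3: offset=16 len=4
Gaps: 4-11 14-15

Answer: 4-11 14-15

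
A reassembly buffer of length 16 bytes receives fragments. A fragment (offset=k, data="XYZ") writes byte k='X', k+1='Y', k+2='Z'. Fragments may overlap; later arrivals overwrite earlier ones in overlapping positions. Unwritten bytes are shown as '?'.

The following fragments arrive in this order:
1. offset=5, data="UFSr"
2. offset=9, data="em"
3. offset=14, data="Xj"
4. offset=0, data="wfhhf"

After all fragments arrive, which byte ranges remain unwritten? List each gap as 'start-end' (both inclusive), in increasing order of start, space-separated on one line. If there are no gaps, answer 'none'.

Fragment 1: offset=5 len=4
Fragment 2: offset=9 len=2
Fragment 3: offset=14 len=2
Fragment 4: offset=0 len=5
Gaps: 11-13

Answer: 11-13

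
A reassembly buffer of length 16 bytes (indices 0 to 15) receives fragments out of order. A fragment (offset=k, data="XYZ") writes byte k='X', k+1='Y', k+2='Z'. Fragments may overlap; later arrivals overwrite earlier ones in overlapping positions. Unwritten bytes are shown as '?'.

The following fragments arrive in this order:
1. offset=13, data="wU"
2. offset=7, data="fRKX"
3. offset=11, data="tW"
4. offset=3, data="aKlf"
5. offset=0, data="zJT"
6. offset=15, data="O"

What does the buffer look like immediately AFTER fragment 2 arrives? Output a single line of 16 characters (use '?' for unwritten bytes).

Fragment 1: offset=13 data="wU" -> buffer=?????????????wU?
Fragment 2: offset=7 data="fRKX" -> buffer=???????fRKX??wU?

Answer: ???????fRKX??wU?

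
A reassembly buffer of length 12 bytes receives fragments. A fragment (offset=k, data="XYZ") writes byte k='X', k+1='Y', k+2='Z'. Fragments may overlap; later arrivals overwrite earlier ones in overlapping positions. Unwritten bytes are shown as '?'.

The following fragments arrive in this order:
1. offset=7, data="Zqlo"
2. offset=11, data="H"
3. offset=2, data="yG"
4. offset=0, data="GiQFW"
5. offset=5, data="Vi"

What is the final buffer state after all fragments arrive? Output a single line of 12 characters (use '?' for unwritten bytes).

Fragment 1: offset=7 data="Zqlo" -> buffer=???????Zqlo?
Fragment 2: offset=11 data="H" -> buffer=???????ZqloH
Fragment 3: offset=2 data="yG" -> buffer=??yG???ZqloH
Fragment 4: offset=0 data="GiQFW" -> buffer=GiQFW??ZqloH
Fragment 5: offset=5 data="Vi" -> buffer=GiQFWViZqloH

Answer: GiQFWViZqloH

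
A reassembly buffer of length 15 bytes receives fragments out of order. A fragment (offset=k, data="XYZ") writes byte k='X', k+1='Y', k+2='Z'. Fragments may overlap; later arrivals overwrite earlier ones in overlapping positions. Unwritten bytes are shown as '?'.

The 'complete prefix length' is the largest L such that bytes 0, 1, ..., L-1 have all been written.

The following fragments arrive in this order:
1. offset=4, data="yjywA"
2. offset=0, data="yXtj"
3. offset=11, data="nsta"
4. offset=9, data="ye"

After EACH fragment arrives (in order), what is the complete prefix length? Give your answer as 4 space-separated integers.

Answer: 0 9 9 15

Derivation:
Fragment 1: offset=4 data="yjywA" -> buffer=????yjywA?????? -> prefix_len=0
Fragment 2: offset=0 data="yXtj" -> buffer=yXtjyjywA?????? -> prefix_len=9
Fragment 3: offset=11 data="nsta" -> buffer=yXtjyjywA??nsta -> prefix_len=9
Fragment 4: offset=9 data="ye" -> buffer=yXtjyjywAyensta -> prefix_len=15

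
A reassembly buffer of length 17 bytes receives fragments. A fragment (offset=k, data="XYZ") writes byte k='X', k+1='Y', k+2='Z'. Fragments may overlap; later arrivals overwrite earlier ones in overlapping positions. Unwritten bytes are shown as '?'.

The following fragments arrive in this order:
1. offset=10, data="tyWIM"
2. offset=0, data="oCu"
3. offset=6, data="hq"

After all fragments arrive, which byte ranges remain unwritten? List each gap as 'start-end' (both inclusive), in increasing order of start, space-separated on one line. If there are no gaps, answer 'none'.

Fragment 1: offset=10 len=5
Fragment 2: offset=0 len=3
Fragment 3: offset=6 len=2
Gaps: 3-5 8-9 15-16

Answer: 3-5 8-9 15-16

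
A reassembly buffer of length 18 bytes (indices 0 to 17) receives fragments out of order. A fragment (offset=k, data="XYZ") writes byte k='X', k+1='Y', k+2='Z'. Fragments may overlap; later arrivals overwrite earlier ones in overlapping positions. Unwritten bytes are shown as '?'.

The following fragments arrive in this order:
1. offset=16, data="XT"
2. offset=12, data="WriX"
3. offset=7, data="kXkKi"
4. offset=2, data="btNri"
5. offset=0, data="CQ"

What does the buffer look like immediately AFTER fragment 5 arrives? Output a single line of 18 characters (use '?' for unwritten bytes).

Fragment 1: offset=16 data="XT" -> buffer=????????????????XT
Fragment 2: offset=12 data="WriX" -> buffer=????????????WriXXT
Fragment 3: offset=7 data="kXkKi" -> buffer=???????kXkKiWriXXT
Fragment 4: offset=2 data="btNri" -> buffer=??btNrikXkKiWriXXT
Fragment 5: offset=0 data="CQ" -> buffer=CQbtNrikXkKiWriXXT

Answer: CQbtNrikXkKiWriXXT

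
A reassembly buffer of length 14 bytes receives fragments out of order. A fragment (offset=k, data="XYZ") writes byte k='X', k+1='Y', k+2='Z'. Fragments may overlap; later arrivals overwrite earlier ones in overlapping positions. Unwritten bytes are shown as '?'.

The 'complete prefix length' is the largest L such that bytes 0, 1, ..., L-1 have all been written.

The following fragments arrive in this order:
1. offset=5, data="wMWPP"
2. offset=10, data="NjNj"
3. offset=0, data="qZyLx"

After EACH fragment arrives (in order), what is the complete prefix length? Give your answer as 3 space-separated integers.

Answer: 0 0 14

Derivation:
Fragment 1: offset=5 data="wMWPP" -> buffer=?????wMWPP???? -> prefix_len=0
Fragment 2: offset=10 data="NjNj" -> buffer=?????wMWPPNjNj -> prefix_len=0
Fragment 3: offset=0 data="qZyLx" -> buffer=qZyLxwMWPPNjNj -> prefix_len=14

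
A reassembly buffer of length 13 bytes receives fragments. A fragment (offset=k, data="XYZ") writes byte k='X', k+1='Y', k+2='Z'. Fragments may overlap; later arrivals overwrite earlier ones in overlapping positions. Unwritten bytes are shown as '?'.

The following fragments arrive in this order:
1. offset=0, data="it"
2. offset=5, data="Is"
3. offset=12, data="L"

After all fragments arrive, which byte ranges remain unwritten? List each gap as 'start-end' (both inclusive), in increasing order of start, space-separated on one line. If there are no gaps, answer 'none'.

Fragment 1: offset=0 len=2
Fragment 2: offset=5 len=2
Fragment 3: offset=12 len=1
Gaps: 2-4 7-11

Answer: 2-4 7-11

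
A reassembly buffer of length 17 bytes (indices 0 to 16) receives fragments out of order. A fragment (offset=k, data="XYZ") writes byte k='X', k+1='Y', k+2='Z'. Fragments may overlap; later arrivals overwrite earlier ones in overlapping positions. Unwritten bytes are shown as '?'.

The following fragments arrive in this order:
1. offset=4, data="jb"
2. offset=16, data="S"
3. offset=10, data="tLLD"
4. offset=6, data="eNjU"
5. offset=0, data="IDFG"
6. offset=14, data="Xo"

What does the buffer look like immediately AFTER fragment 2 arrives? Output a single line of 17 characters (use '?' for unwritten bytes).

Fragment 1: offset=4 data="jb" -> buffer=????jb???????????
Fragment 2: offset=16 data="S" -> buffer=????jb??????????S

Answer: ????jb??????????S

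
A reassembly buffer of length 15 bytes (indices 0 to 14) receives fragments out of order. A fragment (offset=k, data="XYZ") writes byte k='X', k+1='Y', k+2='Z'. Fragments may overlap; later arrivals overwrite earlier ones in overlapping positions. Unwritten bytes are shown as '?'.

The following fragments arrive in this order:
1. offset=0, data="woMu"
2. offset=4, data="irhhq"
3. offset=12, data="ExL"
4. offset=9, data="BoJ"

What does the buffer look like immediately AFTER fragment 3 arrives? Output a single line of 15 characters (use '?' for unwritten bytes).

Fragment 1: offset=0 data="woMu" -> buffer=woMu???????????
Fragment 2: offset=4 data="irhhq" -> buffer=woMuirhhq??????
Fragment 3: offset=12 data="ExL" -> buffer=woMuirhhq???ExL

Answer: woMuirhhq???ExL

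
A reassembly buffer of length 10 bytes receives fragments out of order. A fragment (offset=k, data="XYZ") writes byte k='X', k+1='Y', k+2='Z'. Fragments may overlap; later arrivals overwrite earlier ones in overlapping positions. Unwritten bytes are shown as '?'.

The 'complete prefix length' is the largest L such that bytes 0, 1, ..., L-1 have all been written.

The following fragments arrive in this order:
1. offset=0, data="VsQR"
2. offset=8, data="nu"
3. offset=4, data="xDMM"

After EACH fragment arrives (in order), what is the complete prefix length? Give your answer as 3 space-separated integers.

Answer: 4 4 10

Derivation:
Fragment 1: offset=0 data="VsQR" -> buffer=VsQR?????? -> prefix_len=4
Fragment 2: offset=8 data="nu" -> buffer=VsQR????nu -> prefix_len=4
Fragment 3: offset=4 data="xDMM" -> buffer=VsQRxDMMnu -> prefix_len=10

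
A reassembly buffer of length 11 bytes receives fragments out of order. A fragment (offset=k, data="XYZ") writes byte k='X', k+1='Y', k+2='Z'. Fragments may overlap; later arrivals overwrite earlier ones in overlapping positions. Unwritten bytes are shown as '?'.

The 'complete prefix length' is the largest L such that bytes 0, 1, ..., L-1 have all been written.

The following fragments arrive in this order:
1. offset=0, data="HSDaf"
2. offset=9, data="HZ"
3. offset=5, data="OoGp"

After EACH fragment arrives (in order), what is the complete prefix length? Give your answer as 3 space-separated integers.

Answer: 5 5 11

Derivation:
Fragment 1: offset=0 data="HSDaf" -> buffer=HSDaf?????? -> prefix_len=5
Fragment 2: offset=9 data="HZ" -> buffer=HSDaf????HZ -> prefix_len=5
Fragment 3: offset=5 data="OoGp" -> buffer=HSDafOoGpHZ -> prefix_len=11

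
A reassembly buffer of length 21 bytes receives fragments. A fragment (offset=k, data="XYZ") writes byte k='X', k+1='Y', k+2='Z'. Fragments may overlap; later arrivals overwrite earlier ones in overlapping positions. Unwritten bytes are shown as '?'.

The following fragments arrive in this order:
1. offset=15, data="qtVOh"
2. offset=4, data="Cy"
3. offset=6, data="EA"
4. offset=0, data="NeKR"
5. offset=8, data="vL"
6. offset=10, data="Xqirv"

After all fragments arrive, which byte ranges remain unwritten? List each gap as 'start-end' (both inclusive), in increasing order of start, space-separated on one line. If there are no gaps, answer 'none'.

Answer: 20-20

Derivation:
Fragment 1: offset=15 len=5
Fragment 2: offset=4 len=2
Fragment 3: offset=6 len=2
Fragment 4: offset=0 len=4
Fragment 5: offset=8 len=2
Fragment 6: offset=10 len=5
Gaps: 20-20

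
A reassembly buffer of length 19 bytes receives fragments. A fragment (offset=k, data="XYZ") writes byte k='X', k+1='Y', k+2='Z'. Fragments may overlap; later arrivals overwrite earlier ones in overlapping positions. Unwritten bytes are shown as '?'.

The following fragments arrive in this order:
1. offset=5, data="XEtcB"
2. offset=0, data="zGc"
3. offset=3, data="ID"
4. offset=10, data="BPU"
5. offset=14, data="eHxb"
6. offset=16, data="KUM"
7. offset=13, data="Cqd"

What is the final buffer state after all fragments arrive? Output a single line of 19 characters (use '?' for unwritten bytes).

Fragment 1: offset=5 data="XEtcB" -> buffer=?????XEtcB?????????
Fragment 2: offset=0 data="zGc" -> buffer=zGc??XEtcB?????????
Fragment 3: offset=3 data="ID" -> buffer=zGcIDXEtcB?????????
Fragment 4: offset=10 data="BPU" -> buffer=zGcIDXEtcBBPU??????
Fragment 5: offset=14 data="eHxb" -> buffer=zGcIDXEtcBBPU?eHxb?
Fragment 6: offset=16 data="KUM" -> buffer=zGcIDXEtcBBPU?eHKUM
Fragment 7: offset=13 data="Cqd" -> buffer=zGcIDXEtcBBPUCqdKUM

Answer: zGcIDXEtcBBPUCqdKUM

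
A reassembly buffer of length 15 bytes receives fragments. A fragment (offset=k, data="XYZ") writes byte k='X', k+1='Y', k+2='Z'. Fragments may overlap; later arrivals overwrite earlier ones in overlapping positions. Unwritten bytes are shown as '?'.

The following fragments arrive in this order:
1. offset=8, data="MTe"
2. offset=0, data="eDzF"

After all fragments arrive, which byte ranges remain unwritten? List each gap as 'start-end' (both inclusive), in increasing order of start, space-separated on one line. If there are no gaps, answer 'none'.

Answer: 4-7 11-14

Derivation:
Fragment 1: offset=8 len=3
Fragment 2: offset=0 len=4
Gaps: 4-7 11-14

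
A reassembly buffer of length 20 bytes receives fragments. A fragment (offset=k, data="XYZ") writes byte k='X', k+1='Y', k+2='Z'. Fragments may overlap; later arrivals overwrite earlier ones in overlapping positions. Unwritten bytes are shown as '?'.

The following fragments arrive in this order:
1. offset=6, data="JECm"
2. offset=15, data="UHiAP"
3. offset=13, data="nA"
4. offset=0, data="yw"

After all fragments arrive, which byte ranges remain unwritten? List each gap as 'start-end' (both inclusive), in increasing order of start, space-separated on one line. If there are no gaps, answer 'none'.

Answer: 2-5 10-12

Derivation:
Fragment 1: offset=6 len=4
Fragment 2: offset=15 len=5
Fragment 3: offset=13 len=2
Fragment 4: offset=0 len=2
Gaps: 2-5 10-12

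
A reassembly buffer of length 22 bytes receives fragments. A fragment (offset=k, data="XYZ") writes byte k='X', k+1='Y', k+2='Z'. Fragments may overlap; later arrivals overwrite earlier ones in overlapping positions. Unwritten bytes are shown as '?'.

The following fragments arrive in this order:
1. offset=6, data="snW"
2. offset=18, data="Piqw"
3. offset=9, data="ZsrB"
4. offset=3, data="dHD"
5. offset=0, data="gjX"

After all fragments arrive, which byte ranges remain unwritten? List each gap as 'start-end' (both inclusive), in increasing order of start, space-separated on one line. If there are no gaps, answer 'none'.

Fragment 1: offset=6 len=3
Fragment 2: offset=18 len=4
Fragment 3: offset=9 len=4
Fragment 4: offset=3 len=3
Fragment 5: offset=0 len=3
Gaps: 13-17

Answer: 13-17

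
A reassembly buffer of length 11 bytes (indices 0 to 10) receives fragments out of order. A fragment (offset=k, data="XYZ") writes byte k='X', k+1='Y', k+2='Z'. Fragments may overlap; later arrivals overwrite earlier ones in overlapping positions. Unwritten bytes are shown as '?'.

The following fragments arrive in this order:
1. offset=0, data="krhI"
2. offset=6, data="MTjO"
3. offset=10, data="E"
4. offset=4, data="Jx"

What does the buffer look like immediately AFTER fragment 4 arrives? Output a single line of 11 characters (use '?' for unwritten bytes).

Fragment 1: offset=0 data="krhI" -> buffer=krhI???????
Fragment 2: offset=6 data="MTjO" -> buffer=krhI??MTjO?
Fragment 3: offset=10 data="E" -> buffer=krhI??MTjOE
Fragment 4: offset=4 data="Jx" -> buffer=krhIJxMTjOE

Answer: krhIJxMTjOE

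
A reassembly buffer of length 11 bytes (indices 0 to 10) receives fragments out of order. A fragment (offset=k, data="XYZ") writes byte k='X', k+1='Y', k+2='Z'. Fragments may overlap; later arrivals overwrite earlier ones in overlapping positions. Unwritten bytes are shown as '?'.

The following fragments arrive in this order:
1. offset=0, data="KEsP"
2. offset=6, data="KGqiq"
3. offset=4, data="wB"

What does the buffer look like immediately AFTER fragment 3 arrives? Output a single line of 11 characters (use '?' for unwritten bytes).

Answer: KEsPwBKGqiq

Derivation:
Fragment 1: offset=0 data="KEsP" -> buffer=KEsP???????
Fragment 2: offset=6 data="KGqiq" -> buffer=KEsP??KGqiq
Fragment 3: offset=4 data="wB" -> buffer=KEsPwBKGqiq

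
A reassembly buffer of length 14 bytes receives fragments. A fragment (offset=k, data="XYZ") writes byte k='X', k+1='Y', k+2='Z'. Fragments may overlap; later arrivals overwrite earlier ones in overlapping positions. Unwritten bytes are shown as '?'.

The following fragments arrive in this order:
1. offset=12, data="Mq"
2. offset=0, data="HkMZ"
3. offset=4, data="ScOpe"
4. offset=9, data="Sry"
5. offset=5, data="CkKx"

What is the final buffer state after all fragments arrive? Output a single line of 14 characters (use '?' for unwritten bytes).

Answer: HkMZSCkKxSryMq

Derivation:
Fragment 1: offset=12 data="Mq" -> buffer=????????????Mq
Fragment 2: offset=0 data="HkMZ" -> buffer=HkMZ????????Mq
Fragment 3: offset=4 data="ScOpe" -> buffer=HkMZScOpe???Mq
Fragment 4: offset=9 data="Sry" -> buffer=HkMZScOpeSryMq
Fragment 5: offset=5 data="CkKx" -> buffer=HkMZSCkKxSryMq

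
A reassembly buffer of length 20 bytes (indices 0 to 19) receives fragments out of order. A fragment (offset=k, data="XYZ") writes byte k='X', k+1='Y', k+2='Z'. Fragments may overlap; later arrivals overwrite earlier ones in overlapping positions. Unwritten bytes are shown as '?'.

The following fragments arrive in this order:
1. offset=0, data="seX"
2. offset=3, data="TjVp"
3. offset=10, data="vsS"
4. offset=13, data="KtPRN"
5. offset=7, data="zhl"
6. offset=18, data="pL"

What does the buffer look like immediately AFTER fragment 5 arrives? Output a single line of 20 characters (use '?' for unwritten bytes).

Fragment 1: offset=0 data="seX" -> buffer=seX?????????????????
Fragment 2: offset=3 data="TjVp" -> buffer=seXTjVp?????????????
Fragment 3: offset=10 data="vsS" -> buffer=seXTjVp???vsS???????
Fragment 4: offset=13 data="KtPRN" -> buffer=seXTjVp???vsSKtPRN??
Fragment 5: offset=7 data="zhl" -> buffer=seXTjVpzhlvsSKtPRN??

Answer: seXTjVpzhlvsSKtPRN??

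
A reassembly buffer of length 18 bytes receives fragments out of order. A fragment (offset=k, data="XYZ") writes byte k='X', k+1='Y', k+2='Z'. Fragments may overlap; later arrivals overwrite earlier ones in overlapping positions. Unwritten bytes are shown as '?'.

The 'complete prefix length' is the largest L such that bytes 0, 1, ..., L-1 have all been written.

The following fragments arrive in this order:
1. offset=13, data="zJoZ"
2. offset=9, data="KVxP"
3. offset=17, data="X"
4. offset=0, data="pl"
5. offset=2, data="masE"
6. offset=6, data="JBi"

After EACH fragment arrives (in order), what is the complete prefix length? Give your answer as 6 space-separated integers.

Fragment 1: offset=13 data="zJoZ" -> buffer=?????????????zJoZ? -> prefix_len=0
Fragment 2: offset=9 data="KVxP" -> buffer=?????????KVxPzJoZ? -> prefix_len=0
Fragment 3: offset=17 data="X" -> buffer=?????????KVxPzJoZX -> prefix_len=0
Fragment 4: offset=0 data="pl" -> buffer=pl???????KVxPzJoZX -> prefix_len=2
Fragment 5: offset=2 data="masE" -> buffer=plmasE???KVxPzJoZX -> prefix_len=6
Fragment 6: offset=6 data="JBi" -> buffer=plmasEJBiKVxPzJoZX -> prefix_len=18

Answer: 0 0 0 2 6 18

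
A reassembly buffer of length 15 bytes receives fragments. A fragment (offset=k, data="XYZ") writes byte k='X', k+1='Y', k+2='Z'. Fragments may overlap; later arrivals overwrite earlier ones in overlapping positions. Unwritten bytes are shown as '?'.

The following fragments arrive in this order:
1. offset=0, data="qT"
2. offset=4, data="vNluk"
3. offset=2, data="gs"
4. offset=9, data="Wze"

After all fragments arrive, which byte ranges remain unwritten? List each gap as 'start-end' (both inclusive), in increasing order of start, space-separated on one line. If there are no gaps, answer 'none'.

Fragment 1: offset=0 len=2
Fragment 2: offset=4 len=5
Fragment 3: offset=2 len=2
Fragment 4: offset=9 len=3
Gaps: 12-14

Answer: 12-14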